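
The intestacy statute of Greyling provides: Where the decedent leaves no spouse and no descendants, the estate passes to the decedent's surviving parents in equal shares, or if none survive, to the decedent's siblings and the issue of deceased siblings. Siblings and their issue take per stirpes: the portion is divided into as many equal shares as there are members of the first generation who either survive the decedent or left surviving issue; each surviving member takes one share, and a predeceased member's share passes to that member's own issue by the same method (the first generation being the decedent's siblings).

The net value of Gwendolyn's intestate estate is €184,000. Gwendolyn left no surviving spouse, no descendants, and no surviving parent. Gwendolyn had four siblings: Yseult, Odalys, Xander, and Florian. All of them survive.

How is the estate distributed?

The entire €184,000 passes to the siblings and their issue.
That amount (€184,000) is divided into 4 shares of €46,000: Yseult, Odalys, Xander, and Florian each take €46,000.

Yseult: €46,000; Odalys: €46,000; Xander: €46,000; Florian: €46,000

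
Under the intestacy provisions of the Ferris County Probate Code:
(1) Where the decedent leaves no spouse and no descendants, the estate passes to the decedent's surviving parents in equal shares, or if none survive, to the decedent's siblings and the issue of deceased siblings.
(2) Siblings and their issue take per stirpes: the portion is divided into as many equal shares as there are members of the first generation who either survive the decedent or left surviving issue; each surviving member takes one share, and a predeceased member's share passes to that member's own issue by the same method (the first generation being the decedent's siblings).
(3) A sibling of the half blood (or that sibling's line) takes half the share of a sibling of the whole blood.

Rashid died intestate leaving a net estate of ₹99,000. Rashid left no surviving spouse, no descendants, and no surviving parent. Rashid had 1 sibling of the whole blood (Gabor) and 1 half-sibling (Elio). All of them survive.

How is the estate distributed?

The entire ₹99,000 passes to the siblings and their issue.
Counting each half-blood sibling's line as half a unit, there are 3/2 units in ₹99,000, so one unit is ₹66,000. Whole-blood lines (Gabor) take ₹66,000 each; half-blood lines (Elio) take ₹33,000 each.

Gabor: ₹66,000; Elio: ₹33,000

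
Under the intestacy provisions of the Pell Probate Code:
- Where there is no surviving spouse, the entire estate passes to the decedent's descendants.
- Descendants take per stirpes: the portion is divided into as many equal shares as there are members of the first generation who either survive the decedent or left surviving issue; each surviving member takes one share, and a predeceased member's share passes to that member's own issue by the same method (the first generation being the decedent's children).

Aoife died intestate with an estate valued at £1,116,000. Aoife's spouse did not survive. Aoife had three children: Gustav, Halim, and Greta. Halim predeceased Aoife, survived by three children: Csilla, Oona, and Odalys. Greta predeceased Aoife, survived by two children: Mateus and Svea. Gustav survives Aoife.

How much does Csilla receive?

The entire £1,116,000 passes to the descendants.
That amount (£1,116,000) is divided into 3 shares of £372,000: Gustav takes £372,000; Halim's £372,000 share passes to Halim's issue; Greta's £372,000 share passes to Greta's issue.
Halim's share (£372,000) is divided into 3 shares of £124,000: Csilla, Oona, and Odalys each take £124,000.
Greta's share (£372,000) is divided into 2 shares of £186,000: Mateus and Svea each take £186,000.

Csilla receives £124,000.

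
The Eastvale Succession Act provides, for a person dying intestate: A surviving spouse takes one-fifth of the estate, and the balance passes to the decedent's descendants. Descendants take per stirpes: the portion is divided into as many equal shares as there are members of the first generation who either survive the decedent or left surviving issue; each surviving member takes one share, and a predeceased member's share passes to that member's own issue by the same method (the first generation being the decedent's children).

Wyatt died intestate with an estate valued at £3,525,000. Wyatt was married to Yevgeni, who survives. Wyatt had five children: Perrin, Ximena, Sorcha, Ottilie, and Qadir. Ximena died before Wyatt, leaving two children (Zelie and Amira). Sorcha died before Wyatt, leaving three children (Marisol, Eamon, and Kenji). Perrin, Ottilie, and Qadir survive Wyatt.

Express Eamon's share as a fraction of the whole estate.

Yevgeni takes one-fifth of £3,525,000 = £705,000. The remaining £2,820,000 passes to the descendants.
The descendants' portion (£2,820,000) is divided into 5 shares of £564,000: Perrin, Ottilie, and Qadir each take £564,000; Ximena's £564,000 share passes to Ximena's issue; Sorcha's £564,000 share passes to Sorcha's issue.
Ximena's share (£564,000) is divided into 2 shares of £282,000: Zelie and Amira each take £282,000.
Sorcha's share (£564,000) is divided into 3 shares of £188,000: Marisol, Eamon, and Kenji each take £188,000.

Eamon receives 4/75 of the estate.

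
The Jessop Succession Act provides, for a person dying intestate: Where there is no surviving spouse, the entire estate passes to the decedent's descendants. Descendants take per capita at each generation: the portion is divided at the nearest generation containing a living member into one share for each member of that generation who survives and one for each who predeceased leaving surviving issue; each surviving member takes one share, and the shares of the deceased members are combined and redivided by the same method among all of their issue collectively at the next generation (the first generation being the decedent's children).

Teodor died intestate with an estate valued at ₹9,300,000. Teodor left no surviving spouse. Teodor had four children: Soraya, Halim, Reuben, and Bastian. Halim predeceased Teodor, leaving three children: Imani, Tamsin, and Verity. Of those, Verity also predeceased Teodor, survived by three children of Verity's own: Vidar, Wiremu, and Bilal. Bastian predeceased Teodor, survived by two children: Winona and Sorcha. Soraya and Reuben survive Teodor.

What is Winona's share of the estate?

The entire ₹9,300,000 passes to the descendants.
That amount (₹9,300,000) is divided at the children's generation into 4 shares of ₹2,325,000. Soraya and Reuben each take ₹2,325,000. The 2 shares of the deceased (Halim and Bastian) are combined into a pool of ₹4,650,000.
That pool (₹4,650,000) is divided at the grandchildren's generation into 5 shares of ₹930,000. Imani, Tamsin, Winona, and Sorcha each take ₹930,000. The remaining share for the deceased Verity (₹930,000) is carried to the next generation.
That pool (₹930,000) is divided at the great-grandchildren's generation equally among Vidar, Wiremu, and Bilal: ₹310,000 each.

Winona receives ₹930,000.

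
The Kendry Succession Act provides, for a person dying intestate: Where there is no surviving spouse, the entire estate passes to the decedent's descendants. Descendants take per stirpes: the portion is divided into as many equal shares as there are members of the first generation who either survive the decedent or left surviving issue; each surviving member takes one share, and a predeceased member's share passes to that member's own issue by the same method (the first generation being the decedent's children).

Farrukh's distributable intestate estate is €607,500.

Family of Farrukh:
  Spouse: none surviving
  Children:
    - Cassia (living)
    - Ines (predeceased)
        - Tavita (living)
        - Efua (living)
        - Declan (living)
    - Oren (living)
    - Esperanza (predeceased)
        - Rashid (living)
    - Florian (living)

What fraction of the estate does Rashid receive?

The entire €607,500 passes to the descendants.
That amount (€607,500) is divided into 5 shares of €121,500: Cassia, Oren, and Florian each take €121,500; Ines's €121,500 share passes to Ines's issue; Esperanza's €121,500 share passes to Esperanza's issue.
Ines's share (€121,500) is divided into 3 shares of €40,500: Tavita, Efua, and Declan each take €40,500.
Esperanza's share (€121,500) passes entirely to Rashid.

Rashid receives 1/5 of the estate.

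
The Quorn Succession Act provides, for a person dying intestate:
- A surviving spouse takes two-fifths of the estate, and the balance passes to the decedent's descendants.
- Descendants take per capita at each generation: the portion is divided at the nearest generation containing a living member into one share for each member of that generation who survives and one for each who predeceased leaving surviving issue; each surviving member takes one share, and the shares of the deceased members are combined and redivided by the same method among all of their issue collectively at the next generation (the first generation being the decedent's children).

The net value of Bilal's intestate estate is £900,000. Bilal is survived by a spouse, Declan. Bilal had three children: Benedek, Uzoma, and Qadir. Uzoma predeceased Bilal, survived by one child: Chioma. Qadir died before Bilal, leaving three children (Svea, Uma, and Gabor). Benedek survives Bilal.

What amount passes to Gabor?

Declan takes two-fifths of £900,000 = £360,000. The remaining £540,000 passes to the descendants.
The descendants' portion (£540,000) is divided at the children's generation into 3 shares of £180,000. Benedek takes £180,000. The 2 shares of the deceased (Uzoma and Qadir) are combined into a pool of £360,000.
That pool (£360,000) is divided at the grandchildren's generation equally among Chioma, Svea, Uma, and Gabor: £90,000 each.

Gabor receives £90,000.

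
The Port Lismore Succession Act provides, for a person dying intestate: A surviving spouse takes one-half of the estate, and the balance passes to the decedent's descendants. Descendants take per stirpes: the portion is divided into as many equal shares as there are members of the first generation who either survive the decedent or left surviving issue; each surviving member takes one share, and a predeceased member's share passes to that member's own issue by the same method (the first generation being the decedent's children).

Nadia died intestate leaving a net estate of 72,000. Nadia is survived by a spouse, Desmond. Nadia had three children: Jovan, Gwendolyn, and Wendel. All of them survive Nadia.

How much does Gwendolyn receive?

Gwendolyn receives 12,000.

Desmond takes one-half of 72,000 = 36,000. The remaining 36,000 passes to the descendants.
The descendants' portion (36,000) is divided into 3 shares of 12,000: Jovan, Gwendolyn, and Wendel each take 12,000.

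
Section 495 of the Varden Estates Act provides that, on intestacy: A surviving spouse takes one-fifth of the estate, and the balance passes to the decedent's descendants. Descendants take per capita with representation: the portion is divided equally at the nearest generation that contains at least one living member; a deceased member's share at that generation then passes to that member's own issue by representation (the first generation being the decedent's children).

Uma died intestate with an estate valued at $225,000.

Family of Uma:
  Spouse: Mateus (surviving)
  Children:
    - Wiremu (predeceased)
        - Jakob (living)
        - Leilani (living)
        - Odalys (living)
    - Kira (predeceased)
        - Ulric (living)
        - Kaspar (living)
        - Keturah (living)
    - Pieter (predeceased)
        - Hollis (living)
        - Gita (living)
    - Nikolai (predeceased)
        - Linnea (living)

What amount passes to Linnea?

Linnea receives $20,000.

Mateus takes one-fifth of $225,000 = $45,000. The remaining $180,000 passes to the descendants.
No child survives, so the initial division is made at the grandchildren's generation.
The descendants' portion ($180,000) is divided into 9 shares of $20,000: Jakob, Leilani, Odalys, Ulric, Kaspar, Keturah, Hollis, Gita, and Linnea each take $20,000.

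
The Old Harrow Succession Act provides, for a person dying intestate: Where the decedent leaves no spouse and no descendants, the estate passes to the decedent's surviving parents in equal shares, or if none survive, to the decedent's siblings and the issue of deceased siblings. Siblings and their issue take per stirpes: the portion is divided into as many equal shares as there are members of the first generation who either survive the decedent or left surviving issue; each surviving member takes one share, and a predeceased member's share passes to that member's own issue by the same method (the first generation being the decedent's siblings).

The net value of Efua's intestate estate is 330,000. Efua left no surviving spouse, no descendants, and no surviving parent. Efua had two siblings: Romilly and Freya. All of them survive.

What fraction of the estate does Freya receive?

Freya receives 1/2 of the estate.

The entire 330,000 passes to the siblings and their issue.
That amount (330,000) is divided into 2 shares of 165,000: Romilly and Freya each take 165,000.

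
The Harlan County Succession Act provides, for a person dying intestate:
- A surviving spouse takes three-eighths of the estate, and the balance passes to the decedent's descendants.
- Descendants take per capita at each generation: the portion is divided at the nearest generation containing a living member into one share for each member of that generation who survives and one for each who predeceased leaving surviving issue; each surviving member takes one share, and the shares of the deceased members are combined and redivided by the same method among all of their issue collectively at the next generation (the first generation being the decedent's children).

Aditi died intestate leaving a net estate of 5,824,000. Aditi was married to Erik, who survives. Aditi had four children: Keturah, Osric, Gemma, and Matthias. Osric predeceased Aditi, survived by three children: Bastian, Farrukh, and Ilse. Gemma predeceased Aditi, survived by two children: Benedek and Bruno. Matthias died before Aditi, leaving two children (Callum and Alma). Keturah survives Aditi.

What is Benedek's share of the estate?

Erik takes three-eighths of 5,824,000 = 2,184,000. The remaining 3,640,000 passes to the descendants.
The descendants' portion (3,640,000) is divided at the children's generation into 4 shares of 910,000. Keturah takes 910,000. The 3 shares of the deceased (Osric, Gemma, and Matthias) are combined into a pool of 2,730,000.
That pool (2,730,000) is divided at the grandchildren's generation equally among Bastian, Farrukh, Ilse, Benedek, Bruno, Callum, and Alma: 390,000 each.

Benedek receives 390,000.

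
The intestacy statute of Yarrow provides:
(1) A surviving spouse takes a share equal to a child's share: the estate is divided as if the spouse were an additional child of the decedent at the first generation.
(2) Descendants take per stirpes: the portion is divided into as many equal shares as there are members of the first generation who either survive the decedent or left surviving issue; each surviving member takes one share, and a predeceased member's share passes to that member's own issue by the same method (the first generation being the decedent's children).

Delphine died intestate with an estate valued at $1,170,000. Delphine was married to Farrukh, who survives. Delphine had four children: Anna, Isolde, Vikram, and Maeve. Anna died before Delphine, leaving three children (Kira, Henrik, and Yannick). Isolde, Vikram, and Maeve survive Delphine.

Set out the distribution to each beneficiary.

Farrukh: $234,000; Kira: $78,000; Henrik: $78,000; Yannick: $78,000; Isolde: $234,000; Vikram: $234,000; Maeve: $234,000

The spouse counts as an additional share at the children's level, so there are 5 primary shares of $234,000. Farrukh takes one such share ($234,000).
The children's combined portion ($936,000) is divided into 4 shares of $234,000: Isolde, Vikram, and Maeve each take $234,000; Anna's $234,000 share passes to Anna's issue.
Anna's share ($234,000) is divided into 3 shares of $78,000: Kira, Henrik, and Yannick each take $78,000.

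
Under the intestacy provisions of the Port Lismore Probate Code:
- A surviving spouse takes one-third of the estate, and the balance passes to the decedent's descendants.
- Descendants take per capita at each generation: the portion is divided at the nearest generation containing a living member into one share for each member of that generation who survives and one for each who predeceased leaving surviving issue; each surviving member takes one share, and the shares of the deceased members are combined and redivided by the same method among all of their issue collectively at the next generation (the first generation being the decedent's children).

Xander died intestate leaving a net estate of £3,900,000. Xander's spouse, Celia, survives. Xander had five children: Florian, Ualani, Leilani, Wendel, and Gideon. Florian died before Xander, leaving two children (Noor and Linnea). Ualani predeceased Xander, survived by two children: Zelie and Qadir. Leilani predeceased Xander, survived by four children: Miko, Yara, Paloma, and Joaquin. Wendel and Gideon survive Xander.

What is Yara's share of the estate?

Celia takes one-third of £3,900,000 = £1,300,000. The remaining £2,600,000 passes to the descendants.
The descendants' portion (£2,600,000) is divided at the children's generation into 5 shares of £520,000. Wendel and Gideon each take £520,000. The 3 shares of the deceased (Florian, Ualani, and Leilani) are combined into a pool of £1,560,000.
That pool (£1,560,000) is divided at the grandchildren's generation equally among Noor, Linnea, Zelie, Qadir, Miko, Yara, Paloma, and Joaquin: £195,000 each.

Yara receives £195,000.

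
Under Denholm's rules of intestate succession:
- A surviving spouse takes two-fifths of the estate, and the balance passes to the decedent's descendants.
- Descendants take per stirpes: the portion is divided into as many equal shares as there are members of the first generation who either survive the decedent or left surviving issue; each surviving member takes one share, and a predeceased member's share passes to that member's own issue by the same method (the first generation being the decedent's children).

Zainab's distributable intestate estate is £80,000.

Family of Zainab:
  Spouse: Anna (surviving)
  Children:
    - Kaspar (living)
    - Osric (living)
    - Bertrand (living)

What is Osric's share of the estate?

Anna takes two-fifths of £80,000 = £32,000. The remaining £48,000 passes to the descendants.
The descendants' portion (£48,000) is divided into 3 shares of £16,000: Kaspar, Osric, and Bertrand each take £16,000.

Osric receives £16,000.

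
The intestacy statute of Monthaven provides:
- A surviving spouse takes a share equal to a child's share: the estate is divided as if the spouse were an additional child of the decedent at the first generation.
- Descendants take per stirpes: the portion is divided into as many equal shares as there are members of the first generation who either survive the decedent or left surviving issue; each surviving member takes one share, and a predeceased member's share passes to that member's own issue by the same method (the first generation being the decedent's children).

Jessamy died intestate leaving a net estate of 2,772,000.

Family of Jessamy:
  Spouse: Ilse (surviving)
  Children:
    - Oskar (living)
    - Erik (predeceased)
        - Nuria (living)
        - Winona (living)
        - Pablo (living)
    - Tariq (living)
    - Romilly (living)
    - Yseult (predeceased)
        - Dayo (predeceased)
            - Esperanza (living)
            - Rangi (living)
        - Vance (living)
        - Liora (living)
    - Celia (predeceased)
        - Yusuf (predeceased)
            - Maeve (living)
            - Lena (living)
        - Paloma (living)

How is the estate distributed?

Ilse: 396,000; Oskar: 396,000; Nuria: 132,000; Winona: 132,000; Pablo: 132,000; Tariq: 396,000; Romilly: 396,000; Esperanza: 66,000; Rangi: 66,000; Vance: 132,000; Liora: 132,000; Maeve: 99,000; Lena: 99,000; Paloma: 198,000

The spouse counts as an additional share at the children's level, so there are 7 primary shares of 396,000. Ilse takes one such share (396,000).
The children's combined portion (2,376,000) is divided into 6 shares of 396,000: Oskar, Tariq, and Romilly each take 396,000; Erik's 396,000 share passes to Erik's issue; Yseult's 396,000 share passes to Yseult's issue; Celia's 396,000 share passes to Celia's issue.
Erik's share (396,000) is divided into 3 shares of 132,000: Nuria, Winona, and Pablo each take 132,000.
Yseult's share (396,000) is divided into 3 shares of 132,000: Vance and Liora each take 132,000; Dayo's 132,000 share passes to Dayo's issue.
Dayo's share (132,000) is divided into 2 shares of 66,000: Esperanza and Rangi each take 66,000.
Celia's share (396,000) is divided into 2 shares of 198,000: Paloma takes 198,000; Yusuf's 198,000 share passes to Yusuf's issue.
Yusuf's share (198,000) is divided into 2 shares of 99,000: Maeve and Lena each take 99,000.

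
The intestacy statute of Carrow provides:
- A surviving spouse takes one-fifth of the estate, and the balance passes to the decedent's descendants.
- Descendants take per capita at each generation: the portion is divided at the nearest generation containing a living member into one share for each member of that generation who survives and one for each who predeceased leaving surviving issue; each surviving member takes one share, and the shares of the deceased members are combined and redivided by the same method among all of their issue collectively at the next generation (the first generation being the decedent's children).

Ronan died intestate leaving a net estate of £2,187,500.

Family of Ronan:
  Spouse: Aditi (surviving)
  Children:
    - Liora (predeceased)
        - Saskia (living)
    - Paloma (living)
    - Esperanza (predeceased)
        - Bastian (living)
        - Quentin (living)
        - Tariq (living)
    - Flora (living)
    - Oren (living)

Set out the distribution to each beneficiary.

Aditi takes one-fifth of £2,187,500 = £437,500. The remaining £1,750,000 passes to the descendants.
The descendants' portion (£1,750,000) is divided at the children's generation into 5 shares of £350,000. Paloma, Flora, and Oren each take £350,000. The 2 shares of the deceased (Liora and Esperanza) are combined into a pool of £700,000.
That pool (£700,000) is divided at the grandchildren's generation equally among Saskia, Bastian, Quentin, and Tariq: £175,000 each.

Aditi: £437,500; Saskia: £175,000; Paloma: £350,000; Bastian: £175,000; Quentin: £175,000; Tariq: £175,000; Flora: £350,000; Oren: £350,000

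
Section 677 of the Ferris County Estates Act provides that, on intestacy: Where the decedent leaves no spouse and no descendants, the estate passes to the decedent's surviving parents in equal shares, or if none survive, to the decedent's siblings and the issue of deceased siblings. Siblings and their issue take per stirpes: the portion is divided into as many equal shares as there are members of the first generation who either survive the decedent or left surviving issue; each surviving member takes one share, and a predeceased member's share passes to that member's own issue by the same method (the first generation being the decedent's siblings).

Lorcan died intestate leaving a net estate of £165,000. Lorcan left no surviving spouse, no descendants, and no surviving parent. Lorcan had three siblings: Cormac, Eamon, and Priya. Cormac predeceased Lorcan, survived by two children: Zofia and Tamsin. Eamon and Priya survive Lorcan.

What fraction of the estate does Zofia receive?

Zofia receives 1/6 of the estate.

The entire £165,000 passes to the siblings and their issue.
That amount (£165,000) is divided into 3 shares of £55,000: Eamon and Priya each take £55,000; Cormac's £55,000 share passes to Cormac's issue.
Cormac's share (£55,000) is divided into 2 shares of £27,500: Zofia and Tamsin each take £27,500.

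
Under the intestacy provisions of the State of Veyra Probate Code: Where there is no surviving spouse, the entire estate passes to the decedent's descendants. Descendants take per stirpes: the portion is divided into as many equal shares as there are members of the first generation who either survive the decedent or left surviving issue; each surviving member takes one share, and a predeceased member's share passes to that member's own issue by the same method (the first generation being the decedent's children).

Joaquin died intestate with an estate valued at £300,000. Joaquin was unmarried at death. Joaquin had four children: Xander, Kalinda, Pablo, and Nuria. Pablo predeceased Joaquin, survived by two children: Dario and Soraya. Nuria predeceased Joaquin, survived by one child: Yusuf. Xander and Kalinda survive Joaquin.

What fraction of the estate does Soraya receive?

Soraya receives 1/8 of the estate.

The entire £300,000 passes to the descendants.
That amount (£300,000) is divided into 4 shares of £75,000: Xander and Kalinda each take £75,000; Pablo's £75,000 share passes to Pablo's issue; Nuria's £75,000 share passes to Nuria's issue.
Pablo's share (£75,000) is divided into 2 shares of £37,500: Dario and Soraya each take £37,500.
Nuria's share (£75,000) passes entirely to Yusuf.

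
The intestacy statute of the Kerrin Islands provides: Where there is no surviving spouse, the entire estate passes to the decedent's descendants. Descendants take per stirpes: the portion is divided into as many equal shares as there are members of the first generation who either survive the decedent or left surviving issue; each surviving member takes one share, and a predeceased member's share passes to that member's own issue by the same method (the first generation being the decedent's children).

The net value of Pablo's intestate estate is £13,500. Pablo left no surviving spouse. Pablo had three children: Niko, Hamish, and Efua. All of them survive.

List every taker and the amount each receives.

Niko: £4,500; Hamish: £4,500; Efua: £4,500

The entire £13,500 passes to the descendants.
That amount (£13,500) is divided into 3 shares of £4,500: Niko, Hamish, and Efua each take £4,500.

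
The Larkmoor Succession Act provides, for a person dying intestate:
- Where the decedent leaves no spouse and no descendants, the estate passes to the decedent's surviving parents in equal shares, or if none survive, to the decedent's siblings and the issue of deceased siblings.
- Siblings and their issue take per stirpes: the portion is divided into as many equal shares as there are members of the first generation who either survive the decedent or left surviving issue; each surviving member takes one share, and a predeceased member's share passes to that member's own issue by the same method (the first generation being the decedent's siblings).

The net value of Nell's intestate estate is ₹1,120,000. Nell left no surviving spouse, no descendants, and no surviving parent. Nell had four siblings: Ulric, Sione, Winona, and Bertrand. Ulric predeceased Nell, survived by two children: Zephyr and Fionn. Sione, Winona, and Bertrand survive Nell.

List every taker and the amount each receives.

The entire ₹1,120,000 passes to the siblings and their issue.
That amount (₹1,120,000) is divided into 4 shares of ₹280,000: Sione, Winona, and Bertrand each take ₹280,000; Ulric's ₹280,000 share passes to Ulric's issue.
Ulric's share (₹280,000) is divided into 2 shares of ₹140,000: Zephyr and Fionn each take ₹140,000.

Zephyr: ₹140,000; Fionn: ₹140,000; Sione: ₹280,000; Winona: ₹280,000; Bertrand: ₹280,000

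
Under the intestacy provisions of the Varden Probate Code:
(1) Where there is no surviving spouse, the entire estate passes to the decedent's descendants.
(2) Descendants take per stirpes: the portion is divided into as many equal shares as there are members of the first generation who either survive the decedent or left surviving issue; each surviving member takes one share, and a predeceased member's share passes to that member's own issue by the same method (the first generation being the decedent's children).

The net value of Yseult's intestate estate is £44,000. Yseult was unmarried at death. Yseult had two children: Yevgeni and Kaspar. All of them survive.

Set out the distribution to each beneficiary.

The entire £44,000 passes to the descendants.
That amount (£44,000) is divided into 2 shares of £22,000: Yevgeni and Kaspar each take £22,000.

Yevgeni: £22,000; Kaspar: £22,000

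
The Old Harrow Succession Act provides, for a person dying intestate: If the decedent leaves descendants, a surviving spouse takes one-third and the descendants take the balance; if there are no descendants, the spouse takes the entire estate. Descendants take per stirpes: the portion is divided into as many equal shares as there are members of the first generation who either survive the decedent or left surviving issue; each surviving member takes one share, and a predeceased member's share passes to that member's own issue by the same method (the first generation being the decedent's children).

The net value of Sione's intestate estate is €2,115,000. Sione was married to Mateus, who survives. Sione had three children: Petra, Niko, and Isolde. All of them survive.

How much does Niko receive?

Mateus takes one-third of €2,115,000 = €705,000. The remaining €1,410,000 passes to the descendants.
The descendants' portion (€1,410,000) is divided into 3 shares of €470,000: Petra, Niko, and Isolde each take €470,000.

Niko receives €470,000.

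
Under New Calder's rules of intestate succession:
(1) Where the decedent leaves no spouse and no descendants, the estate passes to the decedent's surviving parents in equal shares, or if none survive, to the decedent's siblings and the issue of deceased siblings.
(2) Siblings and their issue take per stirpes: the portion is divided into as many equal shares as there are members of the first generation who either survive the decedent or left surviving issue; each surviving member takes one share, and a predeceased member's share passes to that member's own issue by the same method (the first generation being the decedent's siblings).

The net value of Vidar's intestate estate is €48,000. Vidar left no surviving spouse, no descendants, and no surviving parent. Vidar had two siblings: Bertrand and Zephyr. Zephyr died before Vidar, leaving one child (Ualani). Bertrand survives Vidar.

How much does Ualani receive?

Ualani receives €24,000.

The entire €48,000 passes to the siblings and their issue.
That amount (€48,000) is divided into 2 shares of €24,000: Bertrand takes €24,000; Zephyr's €24,000 share passes to Zephyr's issue.
Zephyr's share (€24,000) passes entirely to Ualani.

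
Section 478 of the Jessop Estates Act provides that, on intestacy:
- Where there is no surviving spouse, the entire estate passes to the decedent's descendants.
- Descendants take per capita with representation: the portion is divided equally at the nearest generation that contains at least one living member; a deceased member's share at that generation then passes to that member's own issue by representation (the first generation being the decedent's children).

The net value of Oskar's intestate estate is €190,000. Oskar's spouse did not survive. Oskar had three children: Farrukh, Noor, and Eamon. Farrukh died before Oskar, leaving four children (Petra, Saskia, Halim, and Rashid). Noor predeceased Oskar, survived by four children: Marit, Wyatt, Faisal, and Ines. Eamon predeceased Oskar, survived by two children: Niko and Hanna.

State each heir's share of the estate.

The entire €190,000 passes to the descendants.
No child survives, so the initial division is made at the grandchildren's generation.
That amount (€190,000) is divided into 10 shares of €19,000: Petra, Saskia, Halim, Rashid, Marit, Wyatt, Faisal, Ines, Niko, and Hanna each take €19,000.

Petra: €19,000; Saskia: €19,000; Halim: €19,000; Rashid: €19,000; Marit: €19,000; Wyatt: €19,000; Faisal: €19,000; Ines: €19,000; Niko: €19,000; Hanna: €19,000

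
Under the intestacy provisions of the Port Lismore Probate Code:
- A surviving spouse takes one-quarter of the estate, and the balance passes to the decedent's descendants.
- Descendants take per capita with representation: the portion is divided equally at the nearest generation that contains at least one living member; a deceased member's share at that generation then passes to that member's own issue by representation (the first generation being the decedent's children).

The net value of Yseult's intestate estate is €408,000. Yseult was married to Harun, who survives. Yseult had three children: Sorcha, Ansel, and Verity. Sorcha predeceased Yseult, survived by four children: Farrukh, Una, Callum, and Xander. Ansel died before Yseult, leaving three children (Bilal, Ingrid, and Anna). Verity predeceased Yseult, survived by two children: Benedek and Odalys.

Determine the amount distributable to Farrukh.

Harun takes one-quarter of €408,000 = €102,000. The remaining €306,000 passes to the descendants.
No child survives, so the initial division is made at the grandchildren's generation.
The descendants' portion (€306,000) is divided into 9 shares of €34,000: Farrukh, Una, Callum, Xander, Bilal, Ingrid, Anna, Benedek, and Odalys each take €34,000.

Farrukh receives €34,000.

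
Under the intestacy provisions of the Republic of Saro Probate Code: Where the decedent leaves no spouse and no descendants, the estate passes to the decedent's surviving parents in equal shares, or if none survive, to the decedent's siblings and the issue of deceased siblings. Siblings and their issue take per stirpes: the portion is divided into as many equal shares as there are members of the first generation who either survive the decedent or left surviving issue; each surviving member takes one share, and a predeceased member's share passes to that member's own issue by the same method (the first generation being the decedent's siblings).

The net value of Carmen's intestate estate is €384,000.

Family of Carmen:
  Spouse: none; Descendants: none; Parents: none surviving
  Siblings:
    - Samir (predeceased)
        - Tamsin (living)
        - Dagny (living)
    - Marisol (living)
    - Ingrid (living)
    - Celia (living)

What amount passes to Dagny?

Dagny receives €48,000.

The entire €384,000 passes to the siblings and their issue.
That amount (€384,000) is divided into 4 shares of €96,000: Marisol, Ingrid, and Celia each take €96,000; Samir's €96,000 share passes to Samir's issue.
Samir's share (€96,000) is divided into 2 shares of €48,000: Tamsin and Dagny each take €48,000.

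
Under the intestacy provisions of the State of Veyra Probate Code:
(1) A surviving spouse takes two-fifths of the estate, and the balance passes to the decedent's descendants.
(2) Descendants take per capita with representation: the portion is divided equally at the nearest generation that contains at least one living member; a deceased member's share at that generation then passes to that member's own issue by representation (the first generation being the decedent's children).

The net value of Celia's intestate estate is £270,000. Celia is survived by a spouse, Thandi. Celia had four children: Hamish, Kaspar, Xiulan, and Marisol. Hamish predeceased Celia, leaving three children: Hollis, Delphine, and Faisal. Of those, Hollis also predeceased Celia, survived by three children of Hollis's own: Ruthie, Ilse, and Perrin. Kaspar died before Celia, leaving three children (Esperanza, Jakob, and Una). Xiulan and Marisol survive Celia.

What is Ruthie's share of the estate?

Ruthie receives £4,500.

Thandi takes two-fifths of £270,000 = £108,000. The remaining £162,000 passes to the descendants.
The descendants' portion (£162,000) is divided into 4 shares of £40,500: Xiulan and Marisol each take £40,500; Hamish's £40,500 share passes to Hamish's issue; Kaspar's £40,500 share passes to Kaspar's issue.
Hamish's share (£40,500) is divided into 3 shares of £13,500: Delphine and Faisal each take £13,500; Hollis's £13,500 share passes to Hollis's issue.
Hollis's share (£13,500) is divided into 3 shares of £4,500: Ruthie, Ilse, and Perrin each take £4,500.
Kaspar's share (£40,500) is divided into 3 shares of £13,500: Esperanza, Jakob, and Una each take £13,500.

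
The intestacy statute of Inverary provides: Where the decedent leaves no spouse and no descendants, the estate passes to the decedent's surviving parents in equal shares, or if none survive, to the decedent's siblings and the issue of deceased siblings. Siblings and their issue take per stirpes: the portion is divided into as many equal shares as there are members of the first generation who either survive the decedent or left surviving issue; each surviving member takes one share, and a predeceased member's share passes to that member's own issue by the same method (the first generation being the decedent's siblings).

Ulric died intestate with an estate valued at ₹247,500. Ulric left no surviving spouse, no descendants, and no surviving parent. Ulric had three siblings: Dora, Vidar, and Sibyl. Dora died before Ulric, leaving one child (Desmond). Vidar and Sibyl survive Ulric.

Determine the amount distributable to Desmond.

The entire ₹247,500 passes to the siblings and their issue.
That amount (₹247,500) is divided into 3 shares of ₹82,500: Vidar and Sibyl each take ₹82,500; Dora's ₹82,500 share passes to Dora's issue.
Dora's share (₹82,500) passes entirely to Desmond.

Desmond receives ₹82,500.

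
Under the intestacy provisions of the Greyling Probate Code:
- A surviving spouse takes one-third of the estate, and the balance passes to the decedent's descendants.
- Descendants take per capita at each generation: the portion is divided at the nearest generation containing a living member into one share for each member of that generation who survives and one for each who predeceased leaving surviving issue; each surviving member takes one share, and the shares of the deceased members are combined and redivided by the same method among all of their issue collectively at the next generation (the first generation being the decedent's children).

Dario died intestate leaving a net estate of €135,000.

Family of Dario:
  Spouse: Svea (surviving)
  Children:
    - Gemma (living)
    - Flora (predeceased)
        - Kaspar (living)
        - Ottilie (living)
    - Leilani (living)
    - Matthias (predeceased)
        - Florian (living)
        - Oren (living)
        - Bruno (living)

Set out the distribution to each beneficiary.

Svea takes one-third of €135,000 = €45,000. The remaining €90,000 passes to the descendants.
The descendants' portion (€90,000) is divided at the children's generation into 4 shares of €22,500. Gemma and Leilani each take €22,500. The 2 shares of the deceased (Flora and Matthias) are combined into a pool of €45,000.
That pool (€45,000) is divided at the grandchildren's generation equally among Kaspar, Ottilie, Florian, Oren, and Bruno: €9,000 each.

Svea: €45,000; Gemma: €22,500; Kaspar: €9,000; Ottilie: €9,000; Leilani: €22,500; Florian: €9,000; Oren: €9,000; Bruno: €9,000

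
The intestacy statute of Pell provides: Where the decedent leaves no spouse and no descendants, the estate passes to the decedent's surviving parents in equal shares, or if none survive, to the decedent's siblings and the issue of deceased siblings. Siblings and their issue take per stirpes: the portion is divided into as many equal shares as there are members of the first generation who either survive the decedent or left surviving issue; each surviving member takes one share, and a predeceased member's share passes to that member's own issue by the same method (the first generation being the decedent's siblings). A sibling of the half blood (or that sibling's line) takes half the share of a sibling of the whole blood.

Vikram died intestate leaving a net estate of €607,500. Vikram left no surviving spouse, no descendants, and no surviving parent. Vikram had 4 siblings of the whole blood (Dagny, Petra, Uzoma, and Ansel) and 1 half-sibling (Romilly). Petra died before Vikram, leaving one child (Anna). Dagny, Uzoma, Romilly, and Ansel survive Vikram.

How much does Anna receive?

The entire €607,500 passes to the siblings and their issue.
Counting each half-blood sibling's line as half a unit, there are 9/2 units in €607,500, so one unit is €135,000. Whole-blood lines (Dagny, Petra, Uzoma, and Ansel) take €135,000 each; half-blood lines (Romilly) take €67,500 each.
Petra's share (€135,000) passes entirely to Anna.

Anna receives €135,000.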